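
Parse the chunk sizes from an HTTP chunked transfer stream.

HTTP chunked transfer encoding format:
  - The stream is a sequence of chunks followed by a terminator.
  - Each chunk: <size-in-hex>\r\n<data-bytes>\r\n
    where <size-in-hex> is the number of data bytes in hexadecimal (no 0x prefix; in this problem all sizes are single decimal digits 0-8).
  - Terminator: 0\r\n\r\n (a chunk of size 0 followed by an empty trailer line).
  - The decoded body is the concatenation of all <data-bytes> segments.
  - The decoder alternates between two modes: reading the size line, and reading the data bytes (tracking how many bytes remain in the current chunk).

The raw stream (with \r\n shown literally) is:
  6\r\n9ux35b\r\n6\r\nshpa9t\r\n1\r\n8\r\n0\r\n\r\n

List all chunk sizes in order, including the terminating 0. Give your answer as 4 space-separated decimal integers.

Answer: 6 6 1 0

Derivation:
Chunk 1: stream[0..1]='6' size=0x6=6, data at stream[3..9]='9ux35b' -> body[0..6], body so far='9ux35b'
Chunk 2: stream[11..12]='6' size=0x6=6, data at stream[14..20]='shpa9t' -> body[6..12], body so far='9ux35bshpa9t'
Chunk 3: stream[22..23]='1' size=0x1=1, data at stream[25..26]='8' -> body[12..13], body so far='9ux35bshpa9t8'
Chunk 4: stream[28..29]='0' size=0 (terminator). Final body='9ux35bshpa9t8' (13 bytes)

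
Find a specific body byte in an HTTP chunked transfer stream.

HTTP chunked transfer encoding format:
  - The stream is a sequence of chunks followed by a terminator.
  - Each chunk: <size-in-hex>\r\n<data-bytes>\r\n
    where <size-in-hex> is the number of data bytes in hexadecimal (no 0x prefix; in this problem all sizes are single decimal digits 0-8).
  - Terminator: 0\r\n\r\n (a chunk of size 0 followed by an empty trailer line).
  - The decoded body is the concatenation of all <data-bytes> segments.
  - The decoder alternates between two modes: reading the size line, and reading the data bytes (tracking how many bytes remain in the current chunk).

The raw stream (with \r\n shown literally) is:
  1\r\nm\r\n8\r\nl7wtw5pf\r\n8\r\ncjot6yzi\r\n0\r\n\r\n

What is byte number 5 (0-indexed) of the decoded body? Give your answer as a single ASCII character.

Chunk 1: stream[0..1]='1' size=0x1=1, data at stream[3..4]='m' -> body[0..1], body so far='m'
Chunk 2: stream[6..7]='8' size=0x8=8, data at stream[9..17]='l7wtw5pf' -> body[1..9], body so far='ml7wtw5pf'
Chunk 3: stream[19..20]='8' size=0x8=8, data at stream[22..30]='cjot6yzi' -> body[9..17], body so far='ml7wtw5pfcjot6yzi'
Chunk 4: stream[32..33]='0' size=0 (terminator). Final body='ml7wtw5pfcjot6yzi' (17 bytes)
Body byte 5 = 'w'

Answer: w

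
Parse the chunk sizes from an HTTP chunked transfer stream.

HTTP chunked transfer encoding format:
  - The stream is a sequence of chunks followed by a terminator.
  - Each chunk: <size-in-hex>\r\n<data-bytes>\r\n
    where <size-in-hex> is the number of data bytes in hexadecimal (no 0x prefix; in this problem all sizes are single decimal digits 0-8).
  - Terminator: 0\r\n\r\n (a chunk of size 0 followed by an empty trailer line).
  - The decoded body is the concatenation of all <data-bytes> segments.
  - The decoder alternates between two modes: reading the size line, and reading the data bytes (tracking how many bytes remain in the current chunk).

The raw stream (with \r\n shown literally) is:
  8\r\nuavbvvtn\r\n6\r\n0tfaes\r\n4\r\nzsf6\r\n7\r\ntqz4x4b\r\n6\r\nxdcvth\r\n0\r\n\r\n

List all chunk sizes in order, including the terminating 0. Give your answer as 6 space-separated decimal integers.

Chunk 1: stream[0..1]='8' size=0x8=8, data at stream[3..11]='uavbvvtn' -> body[0..8], body so far='uavbvvtn'
Chunk 2: stream[13..14]='6' size=0x6=6, data at stream[16..22]='0tfaes' -> body[8..14], body so far='uavbvvtn0tfaes'
Chunk 3: stream[24..25]='4' size=0x4=4, data at stream[27..31]='zsf6' -> body[14..18], body so far='uavbvvtn0tfaeszsf6'
Chunk 4: stream[33..34]='7' size=0x7=7, data at stream[36..43]='tqz4x4b' -> body[18..25], body so far='uavbvvtn0tfaeszsf6tqz4x4b'
Chunk 5: stream[45..46]='6' size=0x6=6, data at stream[48..54]='xdcvth' -> body[25..31], body so far='uavbvvtn0tfaeszsf6tqz4x4bxdcvth'
Chunk 6: stream[56..57]='0' size=0 (terminator). Final body='uavbvvtn0tfaeszsf6tqz4x4bxdcvth' (31 bytes)

Answer: 8 6 4 7 6 0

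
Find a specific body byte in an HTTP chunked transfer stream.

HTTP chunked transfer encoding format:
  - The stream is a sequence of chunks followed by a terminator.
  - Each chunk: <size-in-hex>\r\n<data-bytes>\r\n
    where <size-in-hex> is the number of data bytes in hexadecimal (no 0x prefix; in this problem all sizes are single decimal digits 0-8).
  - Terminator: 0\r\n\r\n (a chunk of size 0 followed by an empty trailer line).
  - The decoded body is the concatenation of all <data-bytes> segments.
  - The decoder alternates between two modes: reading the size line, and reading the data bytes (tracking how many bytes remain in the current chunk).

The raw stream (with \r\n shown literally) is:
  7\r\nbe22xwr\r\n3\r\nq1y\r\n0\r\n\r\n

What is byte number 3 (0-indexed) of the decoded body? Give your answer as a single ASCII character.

Chunk 1: stream[0..1]='7' size=0x7=7, data at stream[3..10]='be22xwr' -> body[0..7], body so far='be22xwr'
Chunk 2: stream[12..13]='3' size=0x3=3, data at stream[15..18]='q1y' -> body[7..10], body so far='be22xwrq1y'
Chunk 3: stream[20..21]='0' size=0 (terminator). Final body='be22xwrq1y' (10 bytes)
Body byte 3 = '2'

Answer: 2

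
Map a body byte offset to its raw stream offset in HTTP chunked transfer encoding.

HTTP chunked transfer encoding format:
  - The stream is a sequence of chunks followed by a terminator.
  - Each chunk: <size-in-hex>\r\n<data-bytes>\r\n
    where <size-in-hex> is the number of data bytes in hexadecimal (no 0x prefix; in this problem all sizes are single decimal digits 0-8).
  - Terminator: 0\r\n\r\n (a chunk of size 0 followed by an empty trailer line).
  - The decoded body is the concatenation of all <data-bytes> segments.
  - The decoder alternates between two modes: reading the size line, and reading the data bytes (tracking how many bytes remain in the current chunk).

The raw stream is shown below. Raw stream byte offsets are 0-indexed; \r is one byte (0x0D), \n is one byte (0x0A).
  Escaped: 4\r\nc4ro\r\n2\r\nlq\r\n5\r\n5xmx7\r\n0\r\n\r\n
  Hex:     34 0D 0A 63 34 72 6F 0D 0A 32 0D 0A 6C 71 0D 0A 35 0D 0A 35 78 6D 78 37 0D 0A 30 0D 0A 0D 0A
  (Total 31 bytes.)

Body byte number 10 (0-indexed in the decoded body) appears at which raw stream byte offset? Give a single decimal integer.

Answer: 23

Derivation:
Chunk 1: stream[0..1]='4' size=0x4=4, data at stream[3..7]='c4ro' -> body[0..4], body so far='c4ro'
Chunk 2: stream[9..10]='2' size=0x2=2, data at stream[12..14]='lq' -> body[4..6], body so far='c4rolq'
Chunk 3: stream[16..17]='5' size=0x5=5, data at stream[19..24]='5xmx7' -> body[6..11], body so far='c4rolq5xmx7'
Chunk 4: stream[26..27]='0' size=0 (terminator). Final body='c4rolq5xmx7' (11 bytes)
Body byte 10 at stream offset 23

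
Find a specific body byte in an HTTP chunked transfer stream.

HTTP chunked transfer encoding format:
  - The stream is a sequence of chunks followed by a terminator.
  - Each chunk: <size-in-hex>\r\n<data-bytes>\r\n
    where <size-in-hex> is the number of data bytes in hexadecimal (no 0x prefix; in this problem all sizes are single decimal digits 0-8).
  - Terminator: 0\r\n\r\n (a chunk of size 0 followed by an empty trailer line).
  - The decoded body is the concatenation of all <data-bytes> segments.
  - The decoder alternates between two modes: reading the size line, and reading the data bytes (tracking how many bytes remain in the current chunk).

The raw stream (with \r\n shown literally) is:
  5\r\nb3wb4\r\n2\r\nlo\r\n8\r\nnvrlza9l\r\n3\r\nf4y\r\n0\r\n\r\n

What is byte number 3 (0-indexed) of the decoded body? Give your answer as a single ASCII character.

Chunk 1: stream[0..1]='5' size=0x5=5, data at stream[3..8]='b3wb4' -> body[0..5], body so far='b3wb4'
Chunk 2: stream[10..11]='2' size=0x2=2, data at stream[13..15]='lo' -> body[5..7], body so far='b3wb4lo'
Chunk 3: stream[17..18]='8' size=0x8=8, data at stream[20..28]='nvrlza9l' -> body[7..15], body so far='b3wb4lonvrlza9l'
Chunk 4: stream[30..31]='3' size=0x3=3, data at stream[33..36]='f4y' -> body[15..18], body so far='b3wb4lonvrlza9lf4y'
Chunk 5: stream[38..39]='0' size=0 (terminator). Final body='b3wb4lonvrlza9lf4y' (18 bytes)
Body byte 3 = 'b'

Answer: b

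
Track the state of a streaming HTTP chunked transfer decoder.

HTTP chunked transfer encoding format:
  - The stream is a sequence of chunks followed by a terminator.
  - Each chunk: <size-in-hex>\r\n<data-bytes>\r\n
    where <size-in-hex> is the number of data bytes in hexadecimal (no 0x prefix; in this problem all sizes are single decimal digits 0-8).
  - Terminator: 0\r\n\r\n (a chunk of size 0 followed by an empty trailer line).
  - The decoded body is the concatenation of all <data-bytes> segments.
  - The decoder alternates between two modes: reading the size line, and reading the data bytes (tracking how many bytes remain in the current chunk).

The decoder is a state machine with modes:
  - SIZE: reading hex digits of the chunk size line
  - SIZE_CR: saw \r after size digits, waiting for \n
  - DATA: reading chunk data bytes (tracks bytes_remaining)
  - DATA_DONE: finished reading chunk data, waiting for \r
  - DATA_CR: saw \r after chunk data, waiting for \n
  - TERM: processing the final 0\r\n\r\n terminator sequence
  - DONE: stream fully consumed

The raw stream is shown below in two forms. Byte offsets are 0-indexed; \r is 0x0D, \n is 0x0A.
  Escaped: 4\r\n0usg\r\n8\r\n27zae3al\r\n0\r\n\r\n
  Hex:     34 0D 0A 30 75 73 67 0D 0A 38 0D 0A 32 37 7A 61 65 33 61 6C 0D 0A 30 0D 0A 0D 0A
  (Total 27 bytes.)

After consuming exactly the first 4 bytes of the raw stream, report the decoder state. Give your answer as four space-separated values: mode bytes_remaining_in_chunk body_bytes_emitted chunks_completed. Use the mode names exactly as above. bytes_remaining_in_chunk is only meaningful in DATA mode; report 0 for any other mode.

Byte 0 = '4': mode=SIZE remaining=0 emitted=0 chunks_done=0
Byte 1 = 0x0D: mode=SIZE_CR remaining=0 emitted=0 chunks_done=0
Byte 2 = 0x0A: mode=DATA remaining=4 emitted=0 chunks_done=0
Byte 3 = '0': mode=DATA remaining=3 emitted=1 chunks_done=0

Answer: DATA 3 1 0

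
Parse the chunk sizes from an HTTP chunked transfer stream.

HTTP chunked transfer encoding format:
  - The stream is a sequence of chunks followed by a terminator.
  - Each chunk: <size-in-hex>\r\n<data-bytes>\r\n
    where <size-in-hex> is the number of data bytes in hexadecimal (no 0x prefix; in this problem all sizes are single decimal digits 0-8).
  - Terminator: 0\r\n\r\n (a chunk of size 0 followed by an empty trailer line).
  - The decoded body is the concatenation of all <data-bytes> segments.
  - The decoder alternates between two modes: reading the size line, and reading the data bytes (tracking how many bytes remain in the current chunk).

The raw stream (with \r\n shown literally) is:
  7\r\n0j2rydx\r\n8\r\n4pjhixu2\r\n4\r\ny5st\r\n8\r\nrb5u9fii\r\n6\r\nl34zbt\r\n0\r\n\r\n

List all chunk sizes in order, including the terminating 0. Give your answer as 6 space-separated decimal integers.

Answer: 7 8 4 8 6 0

Derivation:
Chunk 1: stream[0..1]='7' size=0x7=7, data at stream[3..10]='0j2rydx' -> body[0..7], body so far='0j2rydx'
Chunk 2: stream[12..13]='8' size=0x8=8, data at stream[15..23]='4pjhixu2' -> body[7..15], body so far='0j2rydx4pjhixu2'
Chunk 3: stream[25..26]='4' size=0x4=4, data at stream[28..32]='y5st' -> body[15..19], body so far='0j2rydx4pjhixu2y5st'
Chunk 4: stream[34..35]='8' size=0x8=8, data at stream[37..45]='rb5u9fii' -> body[19..27], body so far='0j2rydx4pjhixu2y5strb5u9fii'
Chunk 5: stream[47..48]='6' size=0x6=6, data at stream[50..56]='l34zbt' -> body[27..33], body so far='0j2rydx4pjhixu2y5strb5u9fiil34zbt'
Chunk 6: stream[58..59]='0' size=0 (terminator). Final body='0j2rydx4pjhixu2y5strb5u9fiil34zbt' (33 bytes)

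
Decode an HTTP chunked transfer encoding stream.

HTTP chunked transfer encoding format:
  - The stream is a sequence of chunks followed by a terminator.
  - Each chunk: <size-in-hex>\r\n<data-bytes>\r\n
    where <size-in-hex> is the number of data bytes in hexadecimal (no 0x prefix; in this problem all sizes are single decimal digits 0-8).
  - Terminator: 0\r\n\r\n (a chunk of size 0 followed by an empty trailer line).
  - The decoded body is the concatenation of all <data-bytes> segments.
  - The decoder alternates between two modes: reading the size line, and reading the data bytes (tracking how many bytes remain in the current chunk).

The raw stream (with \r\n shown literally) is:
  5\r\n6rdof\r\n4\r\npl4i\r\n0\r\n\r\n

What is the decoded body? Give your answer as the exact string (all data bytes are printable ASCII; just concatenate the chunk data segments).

Chunk 1: stream[0..1]='5' size=0x5=5, data at stream[3..8]='6rdof' -> body[0..5], body so far='6rdof'
Chunk 2: stream[10..11]='4' size=0x4=4, data at stream[13..17]='pl4i' -> body[5..9], body so far='6rdofpl4i'
Chunk 3: stream[19..20]='0' size=0 (terminator). Final body='6rdofpl4i' (9 bytes)

Answer: 6rdofpl4i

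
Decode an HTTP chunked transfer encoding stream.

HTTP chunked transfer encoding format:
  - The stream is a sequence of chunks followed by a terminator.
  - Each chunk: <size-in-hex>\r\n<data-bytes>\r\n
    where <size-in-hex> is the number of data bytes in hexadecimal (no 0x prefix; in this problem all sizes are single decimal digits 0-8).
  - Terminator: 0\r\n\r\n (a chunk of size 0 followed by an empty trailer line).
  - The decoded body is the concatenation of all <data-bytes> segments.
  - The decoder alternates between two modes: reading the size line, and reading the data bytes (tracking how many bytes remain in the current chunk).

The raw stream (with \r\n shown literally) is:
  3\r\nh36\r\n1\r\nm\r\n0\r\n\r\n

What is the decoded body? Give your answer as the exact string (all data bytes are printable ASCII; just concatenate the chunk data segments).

Chunk 1: stream[0..1]='3' size=0x3=3, data at stream[3..6]='h36' -> body[0..3], body so far='h36'
Chunk 2: stream[8..9]='1' size=0x1=1, data at stream[11..12]='m' -> body[3..4], body so far='h36m'
Chunk 3: stream[14..15]='0' size=0 (terminator). Final body='h36m' (4 bytes)

Answer: h36m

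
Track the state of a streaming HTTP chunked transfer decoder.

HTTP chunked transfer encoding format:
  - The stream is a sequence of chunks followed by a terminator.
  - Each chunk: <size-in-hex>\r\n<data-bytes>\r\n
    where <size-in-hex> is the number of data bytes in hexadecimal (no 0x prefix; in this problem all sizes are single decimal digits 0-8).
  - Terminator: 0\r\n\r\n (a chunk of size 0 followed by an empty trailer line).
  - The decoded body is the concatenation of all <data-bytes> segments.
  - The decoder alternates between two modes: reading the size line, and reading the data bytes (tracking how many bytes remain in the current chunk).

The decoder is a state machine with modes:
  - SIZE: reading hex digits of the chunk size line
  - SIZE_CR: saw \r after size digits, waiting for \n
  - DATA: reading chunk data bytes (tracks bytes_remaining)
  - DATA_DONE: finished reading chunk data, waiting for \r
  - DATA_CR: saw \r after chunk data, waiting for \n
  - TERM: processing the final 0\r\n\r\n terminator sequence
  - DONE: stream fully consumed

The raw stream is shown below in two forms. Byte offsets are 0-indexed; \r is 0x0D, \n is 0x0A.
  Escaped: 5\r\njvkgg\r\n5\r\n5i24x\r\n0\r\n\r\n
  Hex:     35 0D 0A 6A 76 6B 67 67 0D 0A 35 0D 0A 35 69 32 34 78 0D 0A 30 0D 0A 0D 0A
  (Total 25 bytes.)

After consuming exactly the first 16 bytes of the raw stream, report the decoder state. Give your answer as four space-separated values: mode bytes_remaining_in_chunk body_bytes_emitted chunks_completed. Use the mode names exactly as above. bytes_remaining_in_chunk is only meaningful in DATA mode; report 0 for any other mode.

Byte 0 = '5': mode=SIZE remaining=0 emitted=0 chunks_done=0
Byte 1 = 0x0D: mode=SIZE_CR remaining=0 emitted=0 chunks_done=0
Byte 2 = 0x0A: mode=DATA remaining=5 emitted=0 chunks_done=0
Byte 3 = 'j': mode=DATA remaining=4 emitted=1 chunks_done=0
Byte 4 = 'v': mode=DATA remaining=3 emitted=2 chunks_done=0
Byte 5 = 'k': mode=DATA remaining=2 emitted=3 chunks_done=0
Byte 6 = 'g': mode=DATA remaining=1 emitted=4 chunks_done=0
Byte 7 = 'g': mode=DATA_DONE remaining=0 emitted=5 chunks_done=0
Byte 8 = 0x0D: mode=DATA_CR remaining=0 emitted=5 chunks_done=0
Byte 9 = 0x0A: mode=SIZE remaining=0 emitted=5 chunks_done=1
Byte 10 = '5': mode=SIZE remaining=0 emitted=5 chunks_done=1
Byte 11 = 0x0D: mode=SIZE_CR remaining=0 emitted=5 chunks_done=1
Byte 12 = 0x0A: mode=DATA remaining=5 emitted=5 chunks_done=1
Byte 13 = '5': mode=DATA remaining=4 emitted=6 chunks_done=1
Byte 14 = 'i': mode=DATA remaining=3 emitted=7 chunks_done=1
Byte 15 = '2': mode=DATA remaining=2 emitted=8 chunks_done=1

Answer: DATA 2 8 1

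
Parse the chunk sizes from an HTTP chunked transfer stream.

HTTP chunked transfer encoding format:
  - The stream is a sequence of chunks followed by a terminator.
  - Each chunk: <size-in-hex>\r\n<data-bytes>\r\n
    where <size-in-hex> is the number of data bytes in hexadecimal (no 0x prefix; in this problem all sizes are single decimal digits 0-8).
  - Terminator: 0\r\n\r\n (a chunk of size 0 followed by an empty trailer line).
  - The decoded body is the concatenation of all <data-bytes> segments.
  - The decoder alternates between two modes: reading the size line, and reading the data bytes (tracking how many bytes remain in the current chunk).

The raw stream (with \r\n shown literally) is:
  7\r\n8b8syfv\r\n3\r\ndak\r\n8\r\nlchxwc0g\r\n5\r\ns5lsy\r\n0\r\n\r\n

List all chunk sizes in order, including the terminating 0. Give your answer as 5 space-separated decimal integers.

Answer: 7 3 8 5 0

Derivation:
Chunk 1: stream[0..1]='7' size=0x7=7, data at stream[3..10]='8b8syfv' -> body[0..7], body so far='8b8syfv'
Chunk 2: stream[12..13]='3' size=0x3=3, data at stream[15..18]='dak' -> body[7..10], body so far='8b8syfvdak'
Chunk 3: stream[20..21]='8' size=0x8=8, data at stream[23..31]='lchxwc0g' -> body[10..18], body so far='8b8syfvdaklchxwc0g'
Chunk 4: stream[33..34]='5' size=0x5=5, data at stream[36..41]='s5lsy' -> body[18..23], body so far='8b8syfvdaklchxwc0gs5lsy'
Chunk 5: stream[43..44]='0' size=0 (terminator). Final body='8b8syfvdaklchxwc0gs5lsy' (23 bytes)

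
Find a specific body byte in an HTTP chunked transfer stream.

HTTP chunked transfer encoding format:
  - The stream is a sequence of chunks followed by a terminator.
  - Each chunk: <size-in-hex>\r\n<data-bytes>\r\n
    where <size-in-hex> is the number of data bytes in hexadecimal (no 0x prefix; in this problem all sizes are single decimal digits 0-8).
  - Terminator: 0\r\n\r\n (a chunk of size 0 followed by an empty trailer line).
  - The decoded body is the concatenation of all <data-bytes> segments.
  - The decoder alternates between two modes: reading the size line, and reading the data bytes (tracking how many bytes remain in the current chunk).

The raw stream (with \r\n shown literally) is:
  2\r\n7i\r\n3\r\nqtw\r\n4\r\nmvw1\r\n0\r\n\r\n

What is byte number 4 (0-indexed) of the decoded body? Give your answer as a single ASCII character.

Answer: w

Derivation:
Chunk 1: stream[0..1]='2' size=0x2=2, data at stream[3..5]='7i' -> body[0..2], body so far='7i'
Chunk 2: stream[7..8]='3' size=0x3=3, data at stream[10..13]='qtw' -> body[2..5], body so far='7iqtw'
Chunk 3: stream[15..16]='4' size=0x4=4, data at stream[18..22]='mvw1' -> body[5..9], body so far='7iqtwmvw1'
Chunk 4: stream[24..25]='0' size=0 (terminator). Final body='7iqtwmvw1' (9 bytes)
Body byte 4 = 'w'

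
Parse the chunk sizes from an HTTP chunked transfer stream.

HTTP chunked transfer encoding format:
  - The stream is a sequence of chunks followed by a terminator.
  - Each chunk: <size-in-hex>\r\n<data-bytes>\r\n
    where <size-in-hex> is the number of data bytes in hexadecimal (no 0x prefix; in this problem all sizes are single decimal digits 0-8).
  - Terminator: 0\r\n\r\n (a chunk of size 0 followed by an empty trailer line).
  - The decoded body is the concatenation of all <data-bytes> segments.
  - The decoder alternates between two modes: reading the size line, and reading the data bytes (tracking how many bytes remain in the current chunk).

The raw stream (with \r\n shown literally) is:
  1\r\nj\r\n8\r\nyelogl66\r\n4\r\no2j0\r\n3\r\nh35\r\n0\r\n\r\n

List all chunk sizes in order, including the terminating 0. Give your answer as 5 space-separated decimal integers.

Answer: 1 8 4 3 0

Derivation:
Chunk 1: stream[0..1]='1' size=0x1=1, data at stream[3..4]='j' -> body[0..1], body so far='j'
Chunk 2: stream[6..7]='8' size=0x8=8, data at stream[9..17]='yelogl66' -> body[1..9], body so far='jyelogl66'
Chunk 3: stream[19..20]='4' size=0x4=4, data at stream[22..26]='o2j0' -> body[9..13], body so far='jyelogl66o2j0'
Chunk 4: stream[28..29]='3' size=0x3=3, data at stream[31..34]='h35' -> body[13..16], body so far='jyelogl66o2j0h35'
Chunk 5: stream[36..37]='0' size=0 (terminator). Final body='jyelogl66o2j0h35' (16 bytes)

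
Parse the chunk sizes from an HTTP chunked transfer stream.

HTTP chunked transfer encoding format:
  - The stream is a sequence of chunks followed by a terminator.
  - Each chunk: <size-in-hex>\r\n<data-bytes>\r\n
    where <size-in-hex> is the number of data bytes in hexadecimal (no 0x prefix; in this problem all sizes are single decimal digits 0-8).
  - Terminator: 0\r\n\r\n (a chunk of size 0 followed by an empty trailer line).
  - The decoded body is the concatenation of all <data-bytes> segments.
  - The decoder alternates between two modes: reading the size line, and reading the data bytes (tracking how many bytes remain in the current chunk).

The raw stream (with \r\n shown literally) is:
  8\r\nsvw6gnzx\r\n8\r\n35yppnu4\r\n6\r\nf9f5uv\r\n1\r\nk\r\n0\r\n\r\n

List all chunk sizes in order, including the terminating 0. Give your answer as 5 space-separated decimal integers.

Chunk 1: stream[0..1]='8' size=0x8=8, data at stream[3..11]='svw6gnzx' -> body[0..8], body so far='svw6gnzx'
Chunk 2: stream[13..14]='8' size=0x8=8, data at stream[16..24]='35yppnu4' -> body[8..16], body so far='svw6gnzx35yppnu4'
Chunk 3: stream[26..27]='6' size=0x6=6, data at stream[29..35]='f9f5uv' -> body[16..22], body so far='svw6gnzx35yppnu4f9f5uv'
Chunk 4: stream[37..38]='1' size=0x1=1, data at stream[40..41]='k' -> body[22..23], body so far='svw6gnzx35yppnu4f9f5uvk'
Chunk 5: stream[43..44]='0' size=0 (terminator). Final body='svw6gnzx35yppnu4f9f5uvk' (23 bytes)

Answer: 8 8 6 1 0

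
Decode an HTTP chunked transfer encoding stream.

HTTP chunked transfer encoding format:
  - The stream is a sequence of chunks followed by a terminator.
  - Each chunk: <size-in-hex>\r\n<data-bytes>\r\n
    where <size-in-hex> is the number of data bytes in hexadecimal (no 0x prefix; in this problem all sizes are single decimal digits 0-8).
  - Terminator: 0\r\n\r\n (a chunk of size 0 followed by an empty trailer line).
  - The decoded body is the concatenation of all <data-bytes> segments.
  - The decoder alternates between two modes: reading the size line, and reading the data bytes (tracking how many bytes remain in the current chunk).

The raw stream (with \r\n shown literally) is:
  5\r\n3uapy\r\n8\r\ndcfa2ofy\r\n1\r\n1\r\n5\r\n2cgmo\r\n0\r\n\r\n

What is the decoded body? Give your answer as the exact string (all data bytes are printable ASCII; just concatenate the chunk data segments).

Chunk 1: stream[0..1]='5' size=0x5=5, data at stream[3..8]='3uapy' -> body[0..5], body so far='3uapy'
Chunk 2: stream[10..11]='8' size=0x8=8, data at stream[13..21]='dcfa2ofy' -> body[5..13], body so far='3uapydcfa2ofy'
Chunk 3: stream[23..24]='1' size=0x1=1, data at stream[26..27]='1' -> body[13..14], body so far='3uapydcfa2ofy1'
Chunk 4: stream[29..30]='5' size=0x5=5, data at stream[32..37]='2cgmo' -> body[14..19], body so far='3uapydcfa2ofy12cgmo'
Chunk 5: stream[39..40]='0' size=0 (terminator). Final body='3uapydcfa2ofy12cgmo' (19 bytes)

Answer: 3uapydcfa2ofy12cgmo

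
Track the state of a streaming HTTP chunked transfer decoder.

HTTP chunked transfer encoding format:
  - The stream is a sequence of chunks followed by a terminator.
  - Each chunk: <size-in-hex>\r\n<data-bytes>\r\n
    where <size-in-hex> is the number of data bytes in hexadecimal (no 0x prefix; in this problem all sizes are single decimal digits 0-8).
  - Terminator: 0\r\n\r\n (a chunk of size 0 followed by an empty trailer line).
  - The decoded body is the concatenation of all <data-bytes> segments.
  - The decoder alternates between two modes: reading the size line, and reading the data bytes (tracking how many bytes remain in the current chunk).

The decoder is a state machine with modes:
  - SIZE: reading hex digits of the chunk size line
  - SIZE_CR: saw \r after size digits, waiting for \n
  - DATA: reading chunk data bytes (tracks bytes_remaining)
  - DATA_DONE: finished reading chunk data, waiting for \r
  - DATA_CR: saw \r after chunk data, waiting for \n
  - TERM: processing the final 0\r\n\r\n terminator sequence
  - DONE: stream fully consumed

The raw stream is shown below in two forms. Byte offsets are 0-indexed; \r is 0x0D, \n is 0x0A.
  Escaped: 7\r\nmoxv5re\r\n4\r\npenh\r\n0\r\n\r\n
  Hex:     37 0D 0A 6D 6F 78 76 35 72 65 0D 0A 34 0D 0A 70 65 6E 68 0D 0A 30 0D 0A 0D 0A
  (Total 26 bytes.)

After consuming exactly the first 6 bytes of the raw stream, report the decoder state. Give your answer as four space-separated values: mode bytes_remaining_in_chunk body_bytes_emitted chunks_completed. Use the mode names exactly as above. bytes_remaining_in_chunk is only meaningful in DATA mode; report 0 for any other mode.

Byte 0 = '7': mode=SIZE remaining=0 emitted=0 chunks_done=0
Byte 1 = 0x0D: mode=SIZE_CR remaining=0 emitted=0 chunks_done=0
Byte 2 = 0x0A: mode=DATA remaining=7 emitted=0 chunks_done=0
Byte 3 = 'm': mode=DATA remaining=6 emitted=1 chunks_done=0
Byte 4 = 'o': mode=DATA remaining=5 emitted=2 chunks_done=0
Byte 5 = 'x': mode=DATA remaining=4 emitted=3 chunks_done=0

Answer: DATA 4 3 0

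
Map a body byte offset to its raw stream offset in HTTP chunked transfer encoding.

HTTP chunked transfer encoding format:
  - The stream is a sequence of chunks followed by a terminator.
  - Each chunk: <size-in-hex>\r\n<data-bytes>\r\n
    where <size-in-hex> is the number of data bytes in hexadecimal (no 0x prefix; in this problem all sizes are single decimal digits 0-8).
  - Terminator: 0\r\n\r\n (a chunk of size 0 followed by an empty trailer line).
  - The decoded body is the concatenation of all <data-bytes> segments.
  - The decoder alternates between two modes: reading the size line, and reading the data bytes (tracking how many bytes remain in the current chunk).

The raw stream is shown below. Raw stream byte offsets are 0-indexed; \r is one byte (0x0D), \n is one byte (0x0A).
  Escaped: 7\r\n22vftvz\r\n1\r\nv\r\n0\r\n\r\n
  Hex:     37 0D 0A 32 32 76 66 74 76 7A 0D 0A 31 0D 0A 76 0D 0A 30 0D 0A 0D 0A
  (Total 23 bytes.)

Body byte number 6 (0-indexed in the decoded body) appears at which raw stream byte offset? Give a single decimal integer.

Answer: 9

Derivation:
Chunk 1: stream[0..1]='7' size=0x7=7, data at stream[3..10]='22vftvz' -> body[0..7], body so far='22vftvz'
Chunk 2: stream[12..13]='1' size=0x1=1, data at stream[15..16]='v' -> body[7..8], body so far='22vftvzv'
Chunk 3: stream[18..19]='0' size=0 (terminator). Final body='22vftvzv' (8 bytes)
Body byte 6 at stream offset 9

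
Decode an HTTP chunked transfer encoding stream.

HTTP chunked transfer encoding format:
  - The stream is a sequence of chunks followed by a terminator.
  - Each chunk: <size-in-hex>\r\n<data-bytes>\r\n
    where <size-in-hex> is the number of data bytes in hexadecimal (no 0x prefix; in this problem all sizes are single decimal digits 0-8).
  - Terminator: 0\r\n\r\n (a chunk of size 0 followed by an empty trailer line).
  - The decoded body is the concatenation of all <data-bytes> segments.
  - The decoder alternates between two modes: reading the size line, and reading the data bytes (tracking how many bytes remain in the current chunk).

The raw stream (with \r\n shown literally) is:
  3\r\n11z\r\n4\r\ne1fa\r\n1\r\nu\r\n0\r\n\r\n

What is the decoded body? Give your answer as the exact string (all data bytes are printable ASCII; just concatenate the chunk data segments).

Chunk 1: stream[0..1]='3' size=0x3=3, data at stream[3..6]='11z' -> body[0..3], body so far='11z'
Chunk 2: stream[8..9]='4' size=0x4=4, data at stream[11..15]='e1fa' -> body[3..7], body so far='11ze1fa'
Chunk 3: stream[17..18]='1' size=0x1=1, data at stream[20..21]='u' -> body[7..8], body so far='11ze1fau'
Chunk 4: stream[23..24]='0' size=0 (terminator). Final body='11ze1fau' (8 bytes)

Answer: 11ze1fau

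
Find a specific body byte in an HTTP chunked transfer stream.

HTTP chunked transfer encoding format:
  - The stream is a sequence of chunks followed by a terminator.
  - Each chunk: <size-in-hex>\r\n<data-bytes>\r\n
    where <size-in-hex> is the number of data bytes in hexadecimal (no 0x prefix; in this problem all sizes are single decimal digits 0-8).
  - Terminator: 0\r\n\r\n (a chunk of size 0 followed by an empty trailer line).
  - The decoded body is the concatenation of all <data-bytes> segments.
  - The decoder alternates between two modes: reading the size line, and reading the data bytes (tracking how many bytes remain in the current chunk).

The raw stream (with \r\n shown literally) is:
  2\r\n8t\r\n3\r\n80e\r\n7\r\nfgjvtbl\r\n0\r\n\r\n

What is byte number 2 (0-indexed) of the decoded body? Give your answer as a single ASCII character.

Answer: 8

Derivation:
Chunk 1: stream[0..1]='2' size=0x2=2, data at stream[3..5]='8t' -> body[0..2], body so far='8t'
Chunk 2: stream[7..8]='3' size=0x3=3, data at stream[10..13]='80e' -> body[2..5], body so far='8t80e'
Chunk 3: stream[15..16]='7' size=0x7=7, data at stream[18..25]='fgjvtbl' -> body[5..12], body so far='8t80efgjvtbl'
Chunk 4: stream[27..28]='0' size=0 (terminator). Final body='8t80efgjvtbl' (12 bytes)
Body byte 2 = '8'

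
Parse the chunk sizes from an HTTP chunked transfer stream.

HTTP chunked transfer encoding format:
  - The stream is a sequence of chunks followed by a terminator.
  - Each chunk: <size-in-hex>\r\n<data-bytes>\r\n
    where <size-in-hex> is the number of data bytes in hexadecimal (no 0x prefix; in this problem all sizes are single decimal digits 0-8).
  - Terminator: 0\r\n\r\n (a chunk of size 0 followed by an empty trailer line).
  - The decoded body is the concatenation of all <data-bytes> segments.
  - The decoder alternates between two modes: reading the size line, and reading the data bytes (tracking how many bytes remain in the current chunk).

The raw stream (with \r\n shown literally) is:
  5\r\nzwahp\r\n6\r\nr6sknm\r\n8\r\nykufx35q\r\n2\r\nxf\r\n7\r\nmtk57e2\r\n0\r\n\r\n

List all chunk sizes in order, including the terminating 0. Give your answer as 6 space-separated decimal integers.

Answer: 5 6 8 2 7 0

Derivation:
Chunk 1: stream[0..1]='5' size=0x5=5, data at stream[3..8]='zwahp' -> body[0..5], body so far='zwahp'
Chunk 2: stream[10..11]='6' size=0x6=6, data at stream[13..19]='r6sknm' -> body[5..11], body so far='zwahpr6sknm'
Chunk 3: stream[21..22]='8' size=0x8=8, data at stream[24..32]='ykufx35q' -> body[11..19], body so far='zwahpr6sknmykufx35q'
Chunk 4: stream[34..35]='2' size=0x2=2, data at stream[37..39]='xf' -> body[19..21], body so far='zwahpr6sknmykufx35qxf'
Chunk 5: stream[41..42]='7' size=0x7=7, data at stream[44..51]='mtk57e2' -> body[21..28], body so far='zwahpr6sknmykufx35qxfmtk57e2'
Chunk 6: stream[53..54]='0' size=0 (terminator). Final body='zwahpr6sknmykufx35qxfmtk57e2' (28 bytes)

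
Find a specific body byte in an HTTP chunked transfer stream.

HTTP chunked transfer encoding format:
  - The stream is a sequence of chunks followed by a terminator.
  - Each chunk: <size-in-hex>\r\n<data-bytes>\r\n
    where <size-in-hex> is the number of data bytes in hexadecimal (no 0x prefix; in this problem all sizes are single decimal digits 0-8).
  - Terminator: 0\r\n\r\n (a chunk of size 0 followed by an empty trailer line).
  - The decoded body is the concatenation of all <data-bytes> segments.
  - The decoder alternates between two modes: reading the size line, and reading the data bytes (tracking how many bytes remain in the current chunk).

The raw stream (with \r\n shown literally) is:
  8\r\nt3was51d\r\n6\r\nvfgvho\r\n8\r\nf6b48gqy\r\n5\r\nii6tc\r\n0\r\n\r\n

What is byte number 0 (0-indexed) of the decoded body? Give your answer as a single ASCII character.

Answer: t

Derivation:
Chunk 1: stream[0..1]='8' size=0x8=8, data at stream[3..11]='t3was51d' -> body[0..8], body so far='t3was51d'
Chunk 2: stream[13..14]='6' size=0x6=6, data at stream[16..22]='vfgvho' -> body[8..14], body so far='t3was51dvfgvho'
Chunk 3: stream[24..25]='8' size=0x8=8, data at stream[27..35]='f6b48gqy' -> body[14..22], body so far='t3was51dvfgvhof6b48gqy'
Chunk 4: stream[37..38]='5' size=0x5=5, data at stream[40..45]='ii6tc' -> body[22..27], body so far='t3was51dvfgvhof6b48gqyii6tc'
Chunk 5: stream[47..48]='0' size=0 (terminator). Final body='t3was51dvfgvhof6b48gqyii6tc' (27 bytes)
Body byte 0 = 't'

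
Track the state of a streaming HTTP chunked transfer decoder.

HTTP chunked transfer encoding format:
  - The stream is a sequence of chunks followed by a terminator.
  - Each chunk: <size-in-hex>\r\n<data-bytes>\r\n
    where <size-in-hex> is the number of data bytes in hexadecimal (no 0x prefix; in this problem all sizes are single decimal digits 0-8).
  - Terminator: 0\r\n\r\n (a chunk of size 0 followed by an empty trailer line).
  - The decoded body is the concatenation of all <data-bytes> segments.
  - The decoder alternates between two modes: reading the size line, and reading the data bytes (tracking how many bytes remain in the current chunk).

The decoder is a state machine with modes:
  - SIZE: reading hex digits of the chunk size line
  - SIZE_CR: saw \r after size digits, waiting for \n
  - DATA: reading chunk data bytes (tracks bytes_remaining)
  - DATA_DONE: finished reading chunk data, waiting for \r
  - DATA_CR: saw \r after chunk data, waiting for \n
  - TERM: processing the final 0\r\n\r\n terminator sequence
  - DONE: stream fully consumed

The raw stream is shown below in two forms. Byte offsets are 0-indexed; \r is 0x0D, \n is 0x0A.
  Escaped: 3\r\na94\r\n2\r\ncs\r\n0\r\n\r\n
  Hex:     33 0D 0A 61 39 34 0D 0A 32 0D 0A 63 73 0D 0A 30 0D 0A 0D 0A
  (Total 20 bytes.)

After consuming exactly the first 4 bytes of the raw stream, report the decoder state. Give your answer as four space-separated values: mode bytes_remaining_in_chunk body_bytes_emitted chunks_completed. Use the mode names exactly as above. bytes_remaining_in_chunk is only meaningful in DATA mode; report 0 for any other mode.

Answer: DATA 2 1 0

Derivation:
Byte 0 = '3': mode=SIZE remaining=0 emitted=0 chunks_done=0
Byte 1 = 0x0D: mode=SIZE_CR remaining=0 emitted=0 chunks_done=0
Byte 2 = 0x0A: mode=DATA remaining=3 emitted=0 chunks_done=0
Byte 3 = 'a': mode=DATA remaining=2 emitted=1 chunks_done=0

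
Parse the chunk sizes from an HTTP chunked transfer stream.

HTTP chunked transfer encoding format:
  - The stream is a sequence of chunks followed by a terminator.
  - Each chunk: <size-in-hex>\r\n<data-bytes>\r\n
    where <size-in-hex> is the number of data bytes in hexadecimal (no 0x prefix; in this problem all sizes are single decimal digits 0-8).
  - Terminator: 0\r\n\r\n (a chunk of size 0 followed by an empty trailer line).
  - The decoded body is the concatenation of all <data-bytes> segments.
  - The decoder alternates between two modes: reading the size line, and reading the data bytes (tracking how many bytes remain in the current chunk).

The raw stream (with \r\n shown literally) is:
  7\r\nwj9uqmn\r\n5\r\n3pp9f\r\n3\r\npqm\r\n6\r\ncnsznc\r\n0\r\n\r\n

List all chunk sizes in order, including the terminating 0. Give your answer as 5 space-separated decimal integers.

Chunk 1: stream[0..1]='7' size=0x7=7, data at stream[3..10]='wj9uqmn' -> body[0..7], body so far='wj9uqmn'
Chunk 2: stream[12..13]='5' size=0x5=5, data at stream[15..20]='3pp9f' -> body[7..12], body so far='wj9uqmn3pp9f'
Chunk 3: stream[22..23]='3' size=0x3=3, data at stream[25..28]='pqm' -> body[12..15], body so far='wj9uqmn3pp9fpqm'
Chunk 4: stream[30..31]='6' size=0x6=6, data at stream[33..39]='cnsznc' -> body[15..21], body so far='wj9uqmn3pp9fpqmcnsznc'
Chunk 5: stream[41..42]='0' size=0 (terminator). Final body='wj9uqmn3pp9fpqmcnsznc' (21 bytes)

Answer: 7 5 3 6 0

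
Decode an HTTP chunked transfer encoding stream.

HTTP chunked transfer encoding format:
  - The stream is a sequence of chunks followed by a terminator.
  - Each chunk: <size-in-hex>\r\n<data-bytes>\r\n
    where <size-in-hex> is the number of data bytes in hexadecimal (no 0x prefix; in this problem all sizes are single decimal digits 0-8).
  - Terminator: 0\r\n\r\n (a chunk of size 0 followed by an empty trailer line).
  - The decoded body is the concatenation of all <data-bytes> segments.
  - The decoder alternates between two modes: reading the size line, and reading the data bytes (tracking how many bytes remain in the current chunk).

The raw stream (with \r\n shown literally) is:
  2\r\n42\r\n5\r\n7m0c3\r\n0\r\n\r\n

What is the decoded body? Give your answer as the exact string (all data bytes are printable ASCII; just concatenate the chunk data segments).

Answer: 427m0c3

Derivation:
Chunk 1: stream[0..1]='2' size=0x2=2, data at stream[3..5]='42' -> body[0..2], body so far='42'
Chunk 2: stream[7..8]='5' size=0x5=5, data at stream[10..15]='7m0c3' -> body[2..7], body so far='427m0c3'
Chunk 3: stream[17..18]='0' size=0 (terminator). Final body='427m0c3' (7 bytes)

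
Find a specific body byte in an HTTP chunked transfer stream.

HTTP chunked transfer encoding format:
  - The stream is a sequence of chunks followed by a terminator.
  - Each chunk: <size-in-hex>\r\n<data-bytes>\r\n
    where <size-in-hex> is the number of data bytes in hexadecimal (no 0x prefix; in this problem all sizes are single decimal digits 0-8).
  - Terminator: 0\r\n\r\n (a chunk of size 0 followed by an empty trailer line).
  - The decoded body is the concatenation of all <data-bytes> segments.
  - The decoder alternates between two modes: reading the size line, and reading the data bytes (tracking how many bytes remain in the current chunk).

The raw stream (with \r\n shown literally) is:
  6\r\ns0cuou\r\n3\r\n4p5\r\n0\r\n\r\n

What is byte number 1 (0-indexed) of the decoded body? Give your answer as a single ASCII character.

Chunk 1: stream[0..1]='6' size=0x6=6, data at stream[3..9]='s0cuou' -> body[0..6], body so far='s0cuou'
Chunk 2: stream[11..12]='3' size=0x3=3, data at stream[14..17]='4p5' -> body[6..9], body so far='s0cuou4p5'
Chunk 3: stream[19..20]='0' size=0 (terminator). Final body='s0cuou4p5' (9 bytes)
Body byte 1 = '0'

Answer: 0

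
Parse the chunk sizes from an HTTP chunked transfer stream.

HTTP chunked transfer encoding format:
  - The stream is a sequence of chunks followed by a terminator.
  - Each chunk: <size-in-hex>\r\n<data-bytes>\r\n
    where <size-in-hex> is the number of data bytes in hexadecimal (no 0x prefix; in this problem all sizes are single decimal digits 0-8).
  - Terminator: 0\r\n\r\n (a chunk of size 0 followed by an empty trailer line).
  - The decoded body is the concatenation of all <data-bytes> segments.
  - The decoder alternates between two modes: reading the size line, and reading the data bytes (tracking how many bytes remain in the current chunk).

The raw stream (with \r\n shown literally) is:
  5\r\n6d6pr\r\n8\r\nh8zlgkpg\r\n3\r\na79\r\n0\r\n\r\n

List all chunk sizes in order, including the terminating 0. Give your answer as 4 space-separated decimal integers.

Answer: 5 8 3 0

Derivation:
Chunk 1: stream[0..1]='5' size=0x5=5, data at stream[3..8]='6d6pr' -> body[0..5], body so far='6d6pr'
Chunk 2: stream[10..11]='8' size=0x8=8, data at stream[13..21]='h8zlgkpg' -> body[5..13], body so far='6d6prh8zlgkpg'
Chunk 3: stream[23..24]='3' size=0x3=3, data at stream[26..29]='a79' -> body[13..16], body so far='6d6prh8zlgkpga79'
Chunk 4: stream[31..32]='0' size=0 (terminator). Final body='6d6prh8zlgkpga79' (16 bytes)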